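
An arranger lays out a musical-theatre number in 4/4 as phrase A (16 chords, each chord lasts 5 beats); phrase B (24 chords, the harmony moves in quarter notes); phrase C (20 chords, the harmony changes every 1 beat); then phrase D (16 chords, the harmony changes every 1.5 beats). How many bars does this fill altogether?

A: 16 × 5 = 80 beats = 20 bars.
B: 24 × 1 = 24 beats = 6 bars.
C: 20 × 1 = 20 beats = 5 bars.
D: 16 × 1.5 = 24 beats = 6 bars.
Total: 20 + 6 + 5 + 6 = 37 bars.

37 bars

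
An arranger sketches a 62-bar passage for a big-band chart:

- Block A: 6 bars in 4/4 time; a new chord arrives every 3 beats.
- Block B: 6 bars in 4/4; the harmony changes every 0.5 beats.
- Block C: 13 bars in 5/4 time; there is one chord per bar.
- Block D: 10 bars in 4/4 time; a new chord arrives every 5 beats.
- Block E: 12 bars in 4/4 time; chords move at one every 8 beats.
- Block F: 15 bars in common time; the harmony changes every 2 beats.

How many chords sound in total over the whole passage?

113 chords

A has 24 beats and chords last 3 each, so 8 chords.
B has 24 beats and chords last 0.5 each, so 48 chords.
C has 65 beats and chords last 5 each, so 13 chords.
D has 40 beats and chords last 5 each, so 8 chords.
E has 48 beats and chords last 8 each, so 6 chords.
F has 60 beats and chords last 2 each, so 30 chords.
Total: 8 + 48 + 13 + 8 + 6 + 30 = 113.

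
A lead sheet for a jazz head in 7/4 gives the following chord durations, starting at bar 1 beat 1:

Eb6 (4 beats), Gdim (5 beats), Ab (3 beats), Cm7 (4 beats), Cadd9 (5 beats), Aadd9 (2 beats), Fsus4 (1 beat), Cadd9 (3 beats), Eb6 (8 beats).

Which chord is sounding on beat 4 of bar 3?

Beat 4 of bar 3 is beat (3−1)×7 + 4 = 18 overall.
Running totals: Eb6 ends at 4, Gdim ends at 9, Ab ends at 12, Cm7 ends at 16, Cadd9 ends at 21.
Beat 18 falls within Cadd9.

Cadd9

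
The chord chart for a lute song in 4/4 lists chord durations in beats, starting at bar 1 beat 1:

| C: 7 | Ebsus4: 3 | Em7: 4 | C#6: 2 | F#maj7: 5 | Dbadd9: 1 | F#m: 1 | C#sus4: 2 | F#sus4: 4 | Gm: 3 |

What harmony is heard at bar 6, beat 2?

Beat 2 of bar 6 is beat (6−1)×4 + 2 = 22 overall.
Running totals: C ends at 7, Ebsus4 ends at 10, Em7 ends at 14, C#6 ends at 16, F#maj7 ends at 21, Dbadd9 ends at 22.
Beat 22 falls within Dbadd9.

Dbadd9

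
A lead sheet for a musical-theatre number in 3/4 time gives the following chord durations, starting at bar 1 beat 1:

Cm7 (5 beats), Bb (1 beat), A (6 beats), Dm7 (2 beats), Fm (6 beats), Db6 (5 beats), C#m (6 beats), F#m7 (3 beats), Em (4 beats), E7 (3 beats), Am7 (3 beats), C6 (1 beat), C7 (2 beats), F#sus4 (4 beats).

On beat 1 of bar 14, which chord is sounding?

E7

Beat 1 of bar 14 is beat (14−1)×3 + 1 = 40 overall.
Running totals: Cm7 ends at 5, Bb ends at 6, A ends at 12, Dm7 ends at 14, Fm ends at 20, Db6 ends at 25, C#m ends at 31, F#m7 ends at 34, Em ends at 38, E7 ends at 41.
Beat 40 falls within E7.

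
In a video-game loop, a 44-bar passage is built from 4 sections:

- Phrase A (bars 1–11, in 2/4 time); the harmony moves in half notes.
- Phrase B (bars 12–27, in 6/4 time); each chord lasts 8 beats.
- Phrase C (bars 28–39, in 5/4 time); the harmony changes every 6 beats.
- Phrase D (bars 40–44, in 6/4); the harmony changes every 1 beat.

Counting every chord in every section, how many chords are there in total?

63 chords

A has 22 beats and chords last 2 each, so 11 chords.
B has 96 beats and chords last 8 each, so 12 chords.
C has 60 beats and chords last 6 each, so 10 chords.
D has 30 beats and chords last 1 each, so 30 chords.
Total: 11 + 12 + 10 + 30 = 63.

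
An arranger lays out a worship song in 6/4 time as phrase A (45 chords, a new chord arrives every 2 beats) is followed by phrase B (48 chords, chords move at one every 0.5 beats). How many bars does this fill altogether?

A: 45 × 2 = 90 beats = 15 bars.
B: 48 × 0.5 = 24 beats = 4 bars.
Total: 15 + 4 = 19 bars.

19 bars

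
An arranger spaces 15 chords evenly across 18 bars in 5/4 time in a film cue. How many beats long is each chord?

18 bars × 5 beats/bar = 90 beats total.
90 beats ÷ 15 chords = 6 beats per chord.

6 beats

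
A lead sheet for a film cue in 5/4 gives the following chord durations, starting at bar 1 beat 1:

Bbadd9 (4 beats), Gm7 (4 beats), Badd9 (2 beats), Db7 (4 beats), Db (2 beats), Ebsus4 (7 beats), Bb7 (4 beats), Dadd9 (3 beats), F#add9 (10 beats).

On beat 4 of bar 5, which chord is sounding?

Beat 4 of bar 5 is beat (5−1)×5 + 4 = 24 overall.
Running totals: Bbadd9 ends at 4, Gm7 ends at 8, Badd9 ends at 10, Db7 ends at 14, Db ends at 16, Ebsus4 ends at 23, Bb7 ends at 27.
Beat 24 falls within Bb7.

Bb7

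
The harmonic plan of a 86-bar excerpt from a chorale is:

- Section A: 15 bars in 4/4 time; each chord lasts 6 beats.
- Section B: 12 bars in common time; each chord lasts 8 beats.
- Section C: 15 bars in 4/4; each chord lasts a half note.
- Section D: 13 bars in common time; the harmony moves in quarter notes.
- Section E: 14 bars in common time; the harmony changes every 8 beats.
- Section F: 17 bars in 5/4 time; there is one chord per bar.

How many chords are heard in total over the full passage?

122 chords

A: 15·4 = 60 beats, 60/6 = 10 chords.
B: 12·4 = 48 beats, 48/8 = 6 chords.
C: 15·4 = 60 beats, 60/2 = 30 chords.
D: 13·4 = 52 beats, 52/1 = 52 chords.
E: 14·4 = 56 beats, 56/8 = 7 chords.
F: 17·5 = 85 beats, 85/5 = 17 chords.
Total: 10 + 6 + 30 + 52 + 7 + 17 = 122.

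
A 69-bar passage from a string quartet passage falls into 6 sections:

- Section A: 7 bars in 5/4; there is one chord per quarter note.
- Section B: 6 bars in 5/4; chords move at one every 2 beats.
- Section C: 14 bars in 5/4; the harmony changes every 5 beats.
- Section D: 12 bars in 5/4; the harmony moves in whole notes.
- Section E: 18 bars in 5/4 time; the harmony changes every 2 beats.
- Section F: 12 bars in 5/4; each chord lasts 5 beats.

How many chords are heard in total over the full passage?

136 chords

A has 35 beats and chords last 1 each, so 35 chords.
B has 30 beats and chords last 2 each, so 15 chords.
C has 70 beats and chords last 5 each, so 14 chords.
D has 60 beats and chords last 4 each, so 15 chords.
E has 90 beats and chords last 2 each, so 45 chords.
F has 60 beats and chords last 5 each, so 12 chords.
Total: 35 + 15 + 14 + 15 + 45 + 12 = 136.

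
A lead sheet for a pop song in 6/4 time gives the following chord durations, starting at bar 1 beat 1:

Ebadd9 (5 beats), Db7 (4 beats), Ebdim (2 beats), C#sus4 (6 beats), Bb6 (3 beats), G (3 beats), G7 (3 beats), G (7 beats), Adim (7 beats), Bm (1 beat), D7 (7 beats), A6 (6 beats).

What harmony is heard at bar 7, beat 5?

Bm

Beat 5 of bar 7 is beat (7−1)×6 + 5 = 41 overall.
Running totals: Ebadd9 ends at 5, Db7 ends at 9, Ebdim ends at 11, C#sus4 ends at 17, Bb6 ends at 20, G ends at 23, G7 ends at 26, G ends at 33, Adim ends at 40, Bm ends at 41.
Beat 41 falls within Bm.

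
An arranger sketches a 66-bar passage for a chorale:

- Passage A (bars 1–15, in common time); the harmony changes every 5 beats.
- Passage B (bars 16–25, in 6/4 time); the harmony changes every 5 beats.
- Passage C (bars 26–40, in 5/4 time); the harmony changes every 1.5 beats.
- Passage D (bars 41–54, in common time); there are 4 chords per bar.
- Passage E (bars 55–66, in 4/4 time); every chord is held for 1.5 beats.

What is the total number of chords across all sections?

A has 60 beats and chords last 5 each, so 12 chords.
B has 60 beats and chords last 5 each, so 12 chords.
C has 75 beats and chords last 1.5 each, so 50 chords.
D has 56 beats and chords last 1 each, so 56 chords.
E has 48 beats and chords last 1.5 each, so 32 chords.
Total: 12 + 12 + 50 + 56 + 32 = 162.

162 chords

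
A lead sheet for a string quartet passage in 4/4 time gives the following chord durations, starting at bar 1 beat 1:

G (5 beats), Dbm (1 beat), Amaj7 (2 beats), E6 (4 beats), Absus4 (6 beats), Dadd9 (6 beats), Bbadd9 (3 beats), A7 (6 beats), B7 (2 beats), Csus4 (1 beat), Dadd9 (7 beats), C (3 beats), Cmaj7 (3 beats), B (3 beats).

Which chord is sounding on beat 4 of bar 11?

C

Beat 4 of bar 11 is beat (11−1)×4 + 4 = 44 overall.
Running totals: G ends at 5, Dbm ends at 6, Amaj7 ends at 8, E6 ends at 12, Absus4 ends at 18, Dadd9 ends at 24, Bbadd9 ends at 27, A7 ends at 33, B7 ends at 35, Csus4 ends at 36, Dadd9 ends at 43, C ends at 46.
Beat 44 falls within C.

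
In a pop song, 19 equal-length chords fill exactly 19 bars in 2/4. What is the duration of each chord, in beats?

2 beats

19 bars × 2 beats/bar = 38 beats total.
38 beats ÷ 19 chords = 2 beats per chord.
(That is a half note.)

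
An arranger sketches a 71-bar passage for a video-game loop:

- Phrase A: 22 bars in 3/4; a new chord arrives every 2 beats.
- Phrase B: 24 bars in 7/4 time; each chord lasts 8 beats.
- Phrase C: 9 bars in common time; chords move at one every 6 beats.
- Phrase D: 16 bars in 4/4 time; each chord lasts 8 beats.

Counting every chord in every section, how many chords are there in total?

A has 66 beats and chords last 2 each, so 33 chords.
B has 168 beats and chords last 8 each, so 21 chords.
C has 36 beats and chords last 6 each, so 6 chords.
D has 64 beats and chords last 8 each, so 8 chords.
Total: 33 + 21 + 6 + 8 = 68.

68 chords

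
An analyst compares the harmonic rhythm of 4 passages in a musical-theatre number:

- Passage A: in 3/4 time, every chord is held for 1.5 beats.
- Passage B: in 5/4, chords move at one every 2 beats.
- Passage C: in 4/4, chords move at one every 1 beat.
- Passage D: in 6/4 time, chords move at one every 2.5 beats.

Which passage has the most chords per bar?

Passage C

A: 3/1.5 = 2 chords/bar.
B: 5/2 = 2.5 chords/bar.
C: 4/1 = 4 chords/bar.
D: 6/2.5 = 2.4 chords/bar.
Fastest is C at 4 chords/bar.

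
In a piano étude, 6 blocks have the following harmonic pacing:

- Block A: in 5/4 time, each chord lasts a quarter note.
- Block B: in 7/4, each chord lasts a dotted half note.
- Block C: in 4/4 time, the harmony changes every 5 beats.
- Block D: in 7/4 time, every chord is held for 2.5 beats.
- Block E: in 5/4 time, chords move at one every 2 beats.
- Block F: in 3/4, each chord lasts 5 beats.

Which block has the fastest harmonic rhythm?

Block A

A: 5/1 = 5 chords/bar.
B: 7/3 = 7/3 chords/bar.
C: 4/5 = 0.8 chords/bar.
D: 7/2.5 = 2.8 chords/bar.
E: 5/2 = 2.5 chords/bar.
F: 3/5 = 0.6 chords/bar.
Fastest is A at 5 chords/bar.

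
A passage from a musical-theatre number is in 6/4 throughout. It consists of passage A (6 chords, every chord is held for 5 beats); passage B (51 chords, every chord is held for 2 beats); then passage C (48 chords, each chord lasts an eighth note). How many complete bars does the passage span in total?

A: 6 × 5 = 30 beats = 5 bars.
B: 51 × 2 = 102 beats = 17 bars.
C: 48 × 0.5 = 24 beats = 4 bars.
Total: 5 + 17 + 4 = 26 bars.

26 bars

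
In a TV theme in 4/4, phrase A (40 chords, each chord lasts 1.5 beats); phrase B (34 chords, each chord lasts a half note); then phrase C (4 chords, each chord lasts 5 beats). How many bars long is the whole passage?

A: 40 × 1.5 = 60 beats = 15 bars.
B: 34 × 2 = 68 beats = 17 bars.
C: 4 × 5 = 20 beats = 5 bars.
Total: 15 + 17 + 5 = 37 bars.

37 bars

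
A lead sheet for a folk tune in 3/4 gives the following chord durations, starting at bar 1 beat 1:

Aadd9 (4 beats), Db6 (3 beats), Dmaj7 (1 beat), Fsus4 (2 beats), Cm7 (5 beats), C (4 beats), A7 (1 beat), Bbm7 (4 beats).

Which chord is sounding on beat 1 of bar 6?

C

Beat 1 of bar 6 is beat (6−1)×3 + 1 = 16 overall.
Running totals: Aadd9 ends at 4, Db6 ends at 7, Dmaj7 ends at 8, Fsus4 ends at 10, Cm7 ends at 15, C ends at 19.
Beat 16 falls within C.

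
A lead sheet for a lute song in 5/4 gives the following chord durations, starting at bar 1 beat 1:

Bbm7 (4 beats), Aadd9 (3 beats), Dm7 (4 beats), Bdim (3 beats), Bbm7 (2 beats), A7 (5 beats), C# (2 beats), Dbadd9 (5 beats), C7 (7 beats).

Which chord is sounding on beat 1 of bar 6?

Beat 1 of bar 6 is beat (6−1)×5 + 1 = 26 overall.
Running totals: Bbm7 ends at 4, Aadd9 ends at 7, Dm7 ends at 11, Bdim ends at 14, Bbm7 ends at 16, A7 ends at 21, C# ends at 23, Dbadd9 ends at 28.
Beat 26 falls within Dbadd9.

Dbadd9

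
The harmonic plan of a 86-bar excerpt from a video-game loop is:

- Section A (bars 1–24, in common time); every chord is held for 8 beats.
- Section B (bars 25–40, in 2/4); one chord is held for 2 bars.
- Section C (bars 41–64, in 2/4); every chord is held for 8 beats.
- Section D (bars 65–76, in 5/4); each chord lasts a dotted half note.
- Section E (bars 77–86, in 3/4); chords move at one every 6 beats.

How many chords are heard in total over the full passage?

51 chords

A: 24 bars × 4 beats = 96 beats; 8 beats/chord → 12 chords.
B: 16 bars × 2 beats = 32 beats; 4 beats/chord → 8 chords.
C: 24 bars × 2 beats = 48 beats; 8 beats/chord → 6 chords.
D: 12 bars × 5 beats = 60 beats; 3 beats/chord → 20 chords.
E: 10 bars × 3 beats = 30 beats; 6 beats/chord → 5 chords.
Total: 12 + 8 + 6 + 20 + 5 = 51.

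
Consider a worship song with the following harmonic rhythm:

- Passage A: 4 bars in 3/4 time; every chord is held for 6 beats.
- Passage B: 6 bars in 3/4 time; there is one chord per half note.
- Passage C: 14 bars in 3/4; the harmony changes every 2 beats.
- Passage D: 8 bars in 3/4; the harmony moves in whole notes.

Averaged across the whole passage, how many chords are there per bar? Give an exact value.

19/16 chords per bar

A: 4 × 3 = 12 beats ÷ 6 = 2 chords.
B: 6 × 3 = 18 beats ÷ 2 = 9 chords.
C: 14 × 3 = 42 beats ÷ 2 = 21 chords.
D: 8 × 3 = 24 beats ÷ 4 = 6 chords.
Overall: 38 chords over 32 bars → 38/32 = 19/16 chords per bar.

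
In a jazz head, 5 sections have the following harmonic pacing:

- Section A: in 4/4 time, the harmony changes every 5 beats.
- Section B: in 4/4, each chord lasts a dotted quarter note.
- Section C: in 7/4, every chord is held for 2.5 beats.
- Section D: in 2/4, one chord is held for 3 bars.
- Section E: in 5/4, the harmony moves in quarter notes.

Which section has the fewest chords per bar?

Section D

A: 4/5 = 0.8 chords/bar.
B: 4/1.5 = 8/3 chords/bar.
C: 7/2.5 = 2.8 chords/bar.
D: 2/6 = 1/3 chords/bar.
E: 5/1 = 5 chords/bar.
Slowest is D at 1/3 chords/bar.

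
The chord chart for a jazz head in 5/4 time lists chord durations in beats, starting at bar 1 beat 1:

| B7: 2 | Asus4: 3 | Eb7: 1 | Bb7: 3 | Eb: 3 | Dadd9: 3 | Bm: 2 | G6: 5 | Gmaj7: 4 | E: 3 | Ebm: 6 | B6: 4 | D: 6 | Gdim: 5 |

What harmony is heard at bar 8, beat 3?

B6

Beat 3 of bar 8 is beat (8−1)×5 + 3 = 38 overall.
Running totals: B7 ends at 2, Asus4 ends at 5, Eb7 ends at 6, Bb7 ends at 9, Eb ends at 12, Dadd9 ends at 15, Bm ends at 17, G6 ends at 22, Gmaj7 ends at 26, E ends at 29, Ebm ends at 35, B6 ends at 39.
Beat 38 falls within B6.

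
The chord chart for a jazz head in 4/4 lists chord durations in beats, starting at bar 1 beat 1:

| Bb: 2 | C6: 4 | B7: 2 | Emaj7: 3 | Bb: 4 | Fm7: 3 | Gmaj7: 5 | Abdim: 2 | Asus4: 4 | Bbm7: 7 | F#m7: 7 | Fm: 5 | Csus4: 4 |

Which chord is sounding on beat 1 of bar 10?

F#m7

Beat 1 of bar 10 is beat (10−1)×4 + 1 = 37 overall.
Running totals: Bb ends at 2, C6 ends at 6, B7 ends at 8, Emaj7 ends at 11, Bb ends at 15, Fm7 ends at 18, Gmaj7 ends at 23, Abdim ends at 25, Asus4 ends at 29, Bbm7 ends at 36, F#m7 ends at 43.
Beat 37 falls within F#m7.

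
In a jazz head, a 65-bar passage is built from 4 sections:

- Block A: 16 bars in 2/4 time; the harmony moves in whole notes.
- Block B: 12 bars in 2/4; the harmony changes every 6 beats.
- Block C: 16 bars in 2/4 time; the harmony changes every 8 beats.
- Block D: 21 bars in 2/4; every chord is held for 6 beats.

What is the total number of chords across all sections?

A: 16 bars × 2 beats = 32 beats; 4 beats/chord → 8 chords.
B: 12 bars × 2 beats = 24 beats; 6 beats/chord → 4 chords.
C: 16 bars × 2 beats = 32 beats; 8 beats/chord → 4 chords.
D: 21 bars × 2 beats = 42 beats; 6 beats/chord → 7 chords.
Total: 8 + 4 + 4 + 7 = 23.

23 chords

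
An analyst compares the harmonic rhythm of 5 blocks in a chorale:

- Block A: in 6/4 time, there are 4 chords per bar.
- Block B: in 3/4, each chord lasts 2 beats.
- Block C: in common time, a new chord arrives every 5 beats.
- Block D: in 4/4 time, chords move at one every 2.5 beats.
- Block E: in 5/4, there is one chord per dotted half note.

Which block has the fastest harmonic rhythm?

Block A

A: each chord is 1.5 beats in 6/4, so 4 per bar.
B: each chord is 2 beats in 3/4, so 1.5 per bar.
C: each chord is 5 beats in 4/4, so 0.8 per bar.
D: each chord is 2.5 beats in 4/4, so 1.6 per bar.
E: each chord is 3 beats in 5/4, so 5/3 per bar.
Fastest is A at 4 chords/bar.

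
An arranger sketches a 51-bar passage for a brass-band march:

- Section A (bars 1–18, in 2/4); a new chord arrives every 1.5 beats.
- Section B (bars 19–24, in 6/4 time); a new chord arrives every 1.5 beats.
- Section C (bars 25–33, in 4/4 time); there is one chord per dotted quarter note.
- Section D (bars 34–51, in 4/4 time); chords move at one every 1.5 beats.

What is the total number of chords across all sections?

120 chords

A has 36 beats and chords last 1.5 each, so 24 chords.
B has 36 beats and chords last 1.5 each, so 24 chords.
C has 36 beats and chords last 1.5 each, so 24 chords.
D has 72 beats and chords last 1.5 each, so 48 chords.
Total: 24 + 24 + 24 + 48 = 120.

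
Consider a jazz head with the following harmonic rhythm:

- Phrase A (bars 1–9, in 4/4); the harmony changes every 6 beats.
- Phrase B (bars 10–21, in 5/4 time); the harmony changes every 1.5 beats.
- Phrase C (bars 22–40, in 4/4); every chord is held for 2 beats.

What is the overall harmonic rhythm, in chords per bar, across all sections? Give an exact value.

2.1 chords per bar

A: 9 × 4 = 36 beats ÷ 6 = 6 chords.
B: 12 × 5 = 60 beats ÷ 1.5 = 40 chords.
C: 19 × 4 = 76 beats ÷ 2 = 38 chords.
Overall: 84 chords over 40 bars → 84/40 = 2.1 chords per bar.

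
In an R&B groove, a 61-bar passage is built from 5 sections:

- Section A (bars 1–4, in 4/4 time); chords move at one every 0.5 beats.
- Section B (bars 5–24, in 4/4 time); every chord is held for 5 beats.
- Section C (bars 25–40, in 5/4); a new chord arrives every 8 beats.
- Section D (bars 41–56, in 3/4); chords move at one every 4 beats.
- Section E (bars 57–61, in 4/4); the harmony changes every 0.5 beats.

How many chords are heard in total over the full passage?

110 chords

A: 4·4 = 16 beats, 16/0.5 = 32 chords.
B: 20·4 = 80 beats, 80/5 = 16 chords.
C: 16·5 = 80 beats, 80/8 = 10 chords.
D: 16·3 = 48 beats, 48/4 = 12 chords.
E: 5·4 = 20 beats, 20/0.5 = 40 chords.
Total: 32 + 16 + 10 + 12 + 40 = 110.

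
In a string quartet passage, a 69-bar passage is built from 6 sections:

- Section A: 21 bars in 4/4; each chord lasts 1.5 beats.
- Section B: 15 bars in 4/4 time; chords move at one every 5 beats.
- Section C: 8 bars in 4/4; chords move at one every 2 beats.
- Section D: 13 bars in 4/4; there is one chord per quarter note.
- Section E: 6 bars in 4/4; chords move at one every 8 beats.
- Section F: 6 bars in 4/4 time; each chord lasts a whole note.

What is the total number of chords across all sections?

145 chords

A has 84 beats and chords last 1.5 each, so 56 chords.
B has 60 beats and chords last 5 each, so 12 chords.
C has 32 beats and chords last 2 each, so 16 chords.
D has 52 beats and chords last 1 each, so 52 chords.
E has 24 beats and chords last 8 each, so 3 chords.
F has 24 beats and chords last 4 each, so 6 chords.
Total: 56 + 12 + 16 + 52 + 3 + 6 = 145.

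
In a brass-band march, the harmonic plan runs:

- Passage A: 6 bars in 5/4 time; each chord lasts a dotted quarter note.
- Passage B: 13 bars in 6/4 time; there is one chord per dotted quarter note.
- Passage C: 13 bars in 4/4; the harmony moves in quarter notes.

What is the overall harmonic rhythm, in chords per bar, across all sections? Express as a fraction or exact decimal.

3.875 chords per bar

A: 6 bars of 5 beats is 30 beats; at 1.5 beats each that's 20 chords.
B: 13 bars of 6 beats is 78 beats; at 1.5 beats each that's 52 chords.
C: 13 bars of 4 beats is 52 beats; at 1 beat each that's 52 chords.
Overall: 124 chords over 32 bars → 124/32 = 3.875 chords per bar.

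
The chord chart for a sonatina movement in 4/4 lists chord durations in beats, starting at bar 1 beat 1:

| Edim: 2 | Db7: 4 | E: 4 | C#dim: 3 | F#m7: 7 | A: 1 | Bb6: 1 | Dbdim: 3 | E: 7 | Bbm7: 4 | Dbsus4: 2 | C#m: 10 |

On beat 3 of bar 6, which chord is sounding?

Dbdim

Beat 3 of bar 6 is beat (6−1)×4 + 3 = 23 overall.
Running totals: Edim ends at 2, Db7 ends at 6, E ends at 10, C#dim ends at 13, F#m7 ends at 20, A ends at 21, Bb6 ends at 22, Dbdim ends at 25.
Beat 23 falls within Dbdim.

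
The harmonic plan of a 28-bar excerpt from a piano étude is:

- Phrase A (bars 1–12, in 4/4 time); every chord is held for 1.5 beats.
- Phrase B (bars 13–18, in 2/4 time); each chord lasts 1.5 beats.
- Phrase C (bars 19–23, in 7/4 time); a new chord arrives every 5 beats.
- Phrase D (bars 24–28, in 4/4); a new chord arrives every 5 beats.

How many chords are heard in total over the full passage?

51 chords

A: 12 bars × 4 beats = 48 beats; 1.5 beats/chord → 32 chords.
B: 6 bars × 2 beats = 12 beats; 1.5 beats/chord → 8 chords.
C: 5 bars × 7 beats = 35 beats; 5 beats/chord → 7 chords.
D: 5 bars × 4 beats = 20 beats; 5 beats/chord → 4 chords.
Total: 32 + 8 + 7 + 4 = 51.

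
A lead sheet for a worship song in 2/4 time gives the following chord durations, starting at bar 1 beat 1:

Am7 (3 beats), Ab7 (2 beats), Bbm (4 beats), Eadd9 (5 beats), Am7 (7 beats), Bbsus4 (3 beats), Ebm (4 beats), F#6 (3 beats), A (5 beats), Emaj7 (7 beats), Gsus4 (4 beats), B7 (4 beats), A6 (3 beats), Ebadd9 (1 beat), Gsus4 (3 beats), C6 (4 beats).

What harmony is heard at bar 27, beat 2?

Beat 2 of bar 27 is beat (27−1)×2 + 2 = 54 overall.
Running totals: Am7 ends at 3, Ab7 ends at 5, Bbm ends at 9, Eadd9 ends at 14, Am7 ends at 21, Bbsus4 ends at 24, Ebm ends at 28, F#6 ends at 31, A ends at 36, Emaj7 ends at 43, Gsus4 ends at 47, B7 ends at 51, A6 ends at 54.
Beat 54 falls within A6.

A6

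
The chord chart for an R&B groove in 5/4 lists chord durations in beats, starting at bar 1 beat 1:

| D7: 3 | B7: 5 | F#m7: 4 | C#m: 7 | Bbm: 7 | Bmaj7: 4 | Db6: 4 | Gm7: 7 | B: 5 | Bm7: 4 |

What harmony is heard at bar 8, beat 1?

Beat 1 of bar 8 is beat (8−1)×5 + 1 = 36 overall.
Running totals: D7 ends at 3, B7 ends at 8, F#m7 ends at 12, C#m ends at 19, Bbm ends at 26, Bmaj7 ends at 30, Db6 ends at 34, Gm7 ends at 41.
Beat 36 falls within Gm7.

Gm7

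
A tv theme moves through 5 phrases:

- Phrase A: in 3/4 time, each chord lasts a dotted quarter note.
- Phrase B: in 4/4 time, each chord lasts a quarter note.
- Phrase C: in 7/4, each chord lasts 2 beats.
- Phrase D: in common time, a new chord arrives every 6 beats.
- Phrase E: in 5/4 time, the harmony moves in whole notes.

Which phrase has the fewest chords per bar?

Phrase D

A: 3/1.5 = 2 chords/bar.
B: 4/1 = 4 chords/bar.
C: 7/2 = 3.5 chords/bar.
D: 4/6 = 2/3 chords/bar.
E: 5/4 = 1.25 chords/bar.
Slowest is D at 2/3 chords/bar.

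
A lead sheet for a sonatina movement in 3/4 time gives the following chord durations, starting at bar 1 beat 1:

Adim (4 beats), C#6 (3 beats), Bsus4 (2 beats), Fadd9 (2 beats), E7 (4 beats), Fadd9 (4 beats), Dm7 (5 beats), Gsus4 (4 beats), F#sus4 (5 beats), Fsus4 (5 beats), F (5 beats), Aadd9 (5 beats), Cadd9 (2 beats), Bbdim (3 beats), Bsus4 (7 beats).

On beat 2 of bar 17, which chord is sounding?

Beat 2 of bar 17 is beat (17−1)×3 + 2 = 50 overall.
Running totals: Adim ends at 4, C#6 ends at 7, Bsus4 ends at 9, Fadd9 ends at 11, E7 ends at 15, Fadd9 ends at 19, Dm7 ends at 24, Gsus4 ends at 28, F#sus4 ends at 33, Fsus4 ends at 38, F ends at 43, Aadd9 ends at 48, Cadd9 ends at 50.
Beat 50 falls within Cadd9.

Cadd9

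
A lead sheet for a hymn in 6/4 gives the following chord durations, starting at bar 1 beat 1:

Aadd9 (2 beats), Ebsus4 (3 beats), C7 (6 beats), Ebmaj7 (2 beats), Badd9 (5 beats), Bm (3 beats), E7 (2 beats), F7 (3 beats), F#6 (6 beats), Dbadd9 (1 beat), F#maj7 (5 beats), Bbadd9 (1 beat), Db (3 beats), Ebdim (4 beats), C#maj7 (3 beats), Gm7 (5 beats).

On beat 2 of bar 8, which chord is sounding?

Beat 2 of bar 8 is beat (8−1)×6 + 2 = 44 overall.
Running totals: Aadd9 ends at 2, Ebsus4 ends at 5, C7 ends at 11, Ebmaj7 ends at 13, Badd9 ends at 18, Bm ends at 21, E7 ends at 23, F7 ends at 26, F#6 ends at 32, Dbadd9 ends at 33, F#maj7 ends at 38, Bbadd9 ends at 39, Db ends at 42, Ebdim ends at 46.
Beat 44 falls within Ebdim.

Ebdim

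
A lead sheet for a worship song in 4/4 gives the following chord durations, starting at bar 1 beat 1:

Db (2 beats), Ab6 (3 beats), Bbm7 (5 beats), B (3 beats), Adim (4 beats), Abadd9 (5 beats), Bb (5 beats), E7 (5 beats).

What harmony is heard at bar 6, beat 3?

Beat 3 of bar 6 is beat (6−1)×4 + 3 = 23 overall.
Running totals: Db ends at 2, Ab6 ends at 5, Bbm7 ends at 10, B ends at 13, Adim ends at 17, Abadd9 ends at 22, Bb ends at 27.
Beat 23 falls within Bb.

Bb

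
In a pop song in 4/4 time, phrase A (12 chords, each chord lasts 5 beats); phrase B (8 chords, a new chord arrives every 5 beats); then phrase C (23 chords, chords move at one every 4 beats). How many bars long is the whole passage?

48 bars

A: 12 × 5 = 60 beats = 15 bars.
B: 8 × 5 = 40 beats = 10 bars.
C: 23 × 4 = 92 beats = 23 bars.
Total: 15 + 10 + 23 = 48 bars.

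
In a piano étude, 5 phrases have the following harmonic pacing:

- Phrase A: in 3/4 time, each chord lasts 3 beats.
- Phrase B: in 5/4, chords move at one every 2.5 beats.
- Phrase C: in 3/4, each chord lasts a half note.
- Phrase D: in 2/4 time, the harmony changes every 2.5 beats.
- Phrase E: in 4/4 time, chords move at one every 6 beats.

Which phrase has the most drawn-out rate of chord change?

Phrase E

A: 3/3 = 1 chord/bar.
B: 5/2.5 = 2 chords/bar.
C: 3/2 = 1.5 chords/bar.
D: 2/2.5 = 0.8 chords/bar.
E: 4/6 = 2/3 chords/bar.
Slowest is E at 2/3 chords/bar.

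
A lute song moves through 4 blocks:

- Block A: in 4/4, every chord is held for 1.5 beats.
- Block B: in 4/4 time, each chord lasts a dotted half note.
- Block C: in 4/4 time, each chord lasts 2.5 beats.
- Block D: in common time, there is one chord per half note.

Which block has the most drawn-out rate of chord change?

Block B

A: 4/1.5 = 8/3 chords/bar.
B: 4/3 = 4/3 chords/bar.
C: 4/2.5 = 1.6 chords/bar.
D: 4/2 = 2 chords/bar.
Slowest is B at 4/3 chords/bar.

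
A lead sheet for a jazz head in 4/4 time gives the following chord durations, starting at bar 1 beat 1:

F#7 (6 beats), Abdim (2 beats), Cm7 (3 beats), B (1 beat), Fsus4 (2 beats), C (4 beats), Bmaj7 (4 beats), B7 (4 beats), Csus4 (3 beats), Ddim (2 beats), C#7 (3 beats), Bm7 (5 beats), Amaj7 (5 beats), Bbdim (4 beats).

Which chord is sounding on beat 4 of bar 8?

C#7

Beat 4 of bar 8 is beat (8−1)×4 + 4 = 32 overall.
Running totals: F#7 ends at 6, Abdim ends at 8, Cm7 ends at 11, B ends at 12, Fsus4 ends at 14, C ends at 18, Bmaj7 ends at 22, B7 ends at 26, Csus4 ends at 29, Ddim ends at 31, C#7 ends at 34.
Beat 32 falls within C#7.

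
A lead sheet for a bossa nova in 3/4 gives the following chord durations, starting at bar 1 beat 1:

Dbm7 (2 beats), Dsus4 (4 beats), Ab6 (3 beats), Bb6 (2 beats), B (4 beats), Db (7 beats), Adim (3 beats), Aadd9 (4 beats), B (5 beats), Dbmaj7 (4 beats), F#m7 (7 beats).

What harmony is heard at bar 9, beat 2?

Aadd9

Beat 2 of bar 9 is beat (9−1)×3 + 2 = 26 overall.
Running totals: Dbm7 ends at 2, Dsus4 ends at 6, Ab6 ends at 9, Bb6 ends at 11, B ends at 15, Db ends at 22, Adim ends at 25, Aadd9 ends at 29.
Beat 26 falls within Aadd9.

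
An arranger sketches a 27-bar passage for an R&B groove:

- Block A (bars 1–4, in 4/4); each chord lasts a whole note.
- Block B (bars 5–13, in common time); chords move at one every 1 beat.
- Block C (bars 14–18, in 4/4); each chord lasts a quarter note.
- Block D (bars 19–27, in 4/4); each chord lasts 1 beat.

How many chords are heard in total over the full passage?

A: 4 bars × 4 beats = 16 beats; 4 beats/chord → 4 chords.
B: 9 bars × 4 beats = 36 beats; 1 beat/chord → 36 chords.
C: 5 bars × 4 beats = 20 beats; 1 beat/chord → 20 chords.
D: 9 bars × 4 beats = 36 beats; 1 beat/chord → 36 chords.
Total: 4 + 36 + 20 + 36 = 96.

96 chords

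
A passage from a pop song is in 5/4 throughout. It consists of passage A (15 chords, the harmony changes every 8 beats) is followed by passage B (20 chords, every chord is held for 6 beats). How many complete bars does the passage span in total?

48 bars

A: 15 × 8 = 120 beats = 24 bars.
B: 20 × 6 = 120 beats = 24 bars.
Total: 24 + 24 = 48 bars.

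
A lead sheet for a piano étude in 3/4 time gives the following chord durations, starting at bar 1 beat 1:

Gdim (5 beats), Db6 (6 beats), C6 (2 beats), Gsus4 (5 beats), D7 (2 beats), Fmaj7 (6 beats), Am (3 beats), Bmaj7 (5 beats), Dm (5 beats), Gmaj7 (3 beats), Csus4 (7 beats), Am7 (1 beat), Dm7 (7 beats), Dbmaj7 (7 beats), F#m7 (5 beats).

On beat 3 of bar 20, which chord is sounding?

Dbmaj7

Beat 3 of bar 20 is beat (20−1)×3 + 3 = 60 overall.
Running totals: Gdim ends at 5, Db6 ends at 11, C6 ends at 13, Gsus4 ends at 18, D7 ends at 20, Fmaj7 ends at 26, Am ends at 29, Bmaj7 ends at 34, Dm ends at 39, Gmaj7 ends at 42, Csus4 ends at 49, Am7 ends at 50, Dm7 ends at 57, Dbmaj7 ends at 64.
Beat 60 falls within Dbmaj7.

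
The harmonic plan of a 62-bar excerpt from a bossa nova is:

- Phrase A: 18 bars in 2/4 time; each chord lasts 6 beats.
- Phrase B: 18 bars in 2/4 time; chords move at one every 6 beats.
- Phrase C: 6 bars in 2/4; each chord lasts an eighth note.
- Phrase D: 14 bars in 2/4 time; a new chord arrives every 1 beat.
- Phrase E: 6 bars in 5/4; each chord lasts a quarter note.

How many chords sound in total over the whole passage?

94 chords

A: 18 bars × 2 beats = 36 beats; 6 beats/chord → 6 chords.
B: 18 bars × 2 beats = 36 beats; 6 beats/chord → 6 chords.
C: 6 bars × 2 beats = 12 beats; 0.5 beats/chord → 24 chords.
D: 14 bars × 2 beats = 28 beats; 1 beat/chord → 28 chords.
E: 6 bars × 5 beats = 30 beats; 1 beat/chord → 30 chords.
Total: 6 + 6 + 24 + 28 + 30 = 94.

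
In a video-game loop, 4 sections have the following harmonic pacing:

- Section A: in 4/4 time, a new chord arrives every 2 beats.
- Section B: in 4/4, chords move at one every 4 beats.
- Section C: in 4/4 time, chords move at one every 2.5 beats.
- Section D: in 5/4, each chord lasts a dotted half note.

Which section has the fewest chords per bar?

Section B

A: 4/2 = 2 chords/bar.
B: 4/4 = 1 chord/bar.
C: 4/2.5 = 1.6 chords/bar.
D: 5/3 = 5/3 chords/bar.
Slowest is B at 1 chords/bar.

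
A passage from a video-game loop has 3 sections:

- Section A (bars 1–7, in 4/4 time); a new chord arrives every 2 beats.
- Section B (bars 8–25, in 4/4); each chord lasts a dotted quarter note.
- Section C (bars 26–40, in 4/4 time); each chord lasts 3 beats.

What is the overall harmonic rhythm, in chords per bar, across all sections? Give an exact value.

2.05 chords per bar

A: 7 × 4 = 28 beats ÷ 2 = 14 chords.
B: 18 × 4 = 72 beats ÷ 1.5 = 48 chords.
C: 15 × 4 = 60 beats ÷ 3 = 20 chords.
Overall: 82 chords over 40 bars → 82/40 = 2.05 chords per bar.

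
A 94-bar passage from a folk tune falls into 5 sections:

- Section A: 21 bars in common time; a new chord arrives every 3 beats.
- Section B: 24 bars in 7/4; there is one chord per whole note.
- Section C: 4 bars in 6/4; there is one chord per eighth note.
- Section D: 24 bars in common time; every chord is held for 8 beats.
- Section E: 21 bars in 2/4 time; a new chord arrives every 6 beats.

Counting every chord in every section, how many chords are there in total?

A: 21 bars × 4 beats = 84 beats; 3 beats/chord → 28 chords.
B: 24 bars × 7 beats = 168 beats; 4 beats/chord → 42 chords.
C: 4 bars × 6 beats = 24 beats; 0.5 beats/chord → 48 chords.
D: 24 bars × 4 beats = 96 beats; 8 beats/chord → 12 chords.
E: 21 bars × 2 beats = 42 beats; 6 beats/chord → 7 chords.
Total: 28 + 42 + 48 + 12 + 7 = 137.

137 chords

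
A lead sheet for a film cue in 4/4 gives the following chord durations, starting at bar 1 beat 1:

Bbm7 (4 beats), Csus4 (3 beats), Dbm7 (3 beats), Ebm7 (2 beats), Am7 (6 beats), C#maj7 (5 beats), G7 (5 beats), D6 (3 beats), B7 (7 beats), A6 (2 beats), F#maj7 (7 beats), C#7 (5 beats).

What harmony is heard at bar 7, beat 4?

G7

Beat 4 of bar 7 is beat (7−1)×4 + 4 = 28 overall.
Running totals: Bbm7 ends at 4, Csus4 ends at 7, Dbm7 ends at 10, Ebm7 ends at 12, Am7 ends at 18, C#maj7 ends at 23, G7 ends at 28.
Beat 28 falls within G7.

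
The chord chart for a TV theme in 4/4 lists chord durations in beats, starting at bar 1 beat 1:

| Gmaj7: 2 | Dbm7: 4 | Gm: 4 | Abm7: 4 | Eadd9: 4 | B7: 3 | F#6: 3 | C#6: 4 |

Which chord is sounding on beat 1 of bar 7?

C#6

Beat 1 of bar 7 is beat (7−1)×4 + 1 = 25 overall.
Running totals: Gmaj7 ends at 2, Dbm7 ends at 6, Gm ends at 10, Abm7 ends at 14, Eadd9 ends at 18, B7 ends at 21, F#6 ends at 24, C#6 ends at 28.
Beat 25 falls within C#6.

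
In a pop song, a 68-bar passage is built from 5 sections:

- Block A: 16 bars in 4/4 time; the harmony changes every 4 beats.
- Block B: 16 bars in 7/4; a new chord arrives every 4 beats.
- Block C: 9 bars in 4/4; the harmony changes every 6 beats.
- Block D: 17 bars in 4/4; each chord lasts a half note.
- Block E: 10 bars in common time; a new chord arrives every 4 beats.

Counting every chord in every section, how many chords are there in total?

A: 16 bars × 4 beats = 64 beats; 4 beats/chord → 16 chords.
B: 16 bars × 7 beats = 112 beats; 4 beats/chord → 28 chords.
C: 9 bars × 4 beats = 36 beats; 6 beats/chord → 6 chords.
D: 17 bars × 4 beats = 68 beats; 2 beats/chord → 34 chords.
E: 10 bars × 4 beats = 40 beats; 4 beats/chord → 10 chords.
Total: 16 + 28 + 6 + 34 + 10 = 94.

94 chords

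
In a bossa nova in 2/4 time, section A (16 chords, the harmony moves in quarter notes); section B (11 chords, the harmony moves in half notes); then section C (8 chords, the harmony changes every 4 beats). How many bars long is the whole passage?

35 bars

A: 16 × 1 = 16 beats = 8 bars.
B: 11 × 2 = 22 beats = 11 bars.
C: 8 × 4 = 32 beats = 16 bars.
Total: 8 + 11 + 16 = 35 bars.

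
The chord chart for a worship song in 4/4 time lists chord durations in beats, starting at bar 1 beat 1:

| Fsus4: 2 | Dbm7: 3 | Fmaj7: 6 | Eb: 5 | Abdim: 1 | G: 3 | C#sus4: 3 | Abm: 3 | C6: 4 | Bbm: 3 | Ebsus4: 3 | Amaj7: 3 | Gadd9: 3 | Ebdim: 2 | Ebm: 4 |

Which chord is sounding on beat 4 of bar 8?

Beat 4 of bar 8 is beat (8−1)×4 + 4 = 32 overall.
Running totals: Fsus4 ends at 2, Dbm7 ends at 5, Fmaj7 ends at 11, Eb ends at 16, Abdim ends at 17, G ends at 20, C#sus4 ends at 23, Abm ends at 26, C6 ends at 30, Bbm ends at 33.
Beat 32 falls within Bbm.

Bbm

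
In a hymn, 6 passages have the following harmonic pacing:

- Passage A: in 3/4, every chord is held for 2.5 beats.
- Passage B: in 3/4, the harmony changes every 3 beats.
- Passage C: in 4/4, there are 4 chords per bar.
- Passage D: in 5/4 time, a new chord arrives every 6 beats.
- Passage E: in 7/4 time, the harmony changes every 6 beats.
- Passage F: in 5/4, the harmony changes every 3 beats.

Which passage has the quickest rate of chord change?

A: each chord is 2.5 beats in 3/4, so 1.2 per bar.
B: each chord is 3 beats in 3/4, so 1 per bar.
C: each chord is 1 beat in 4/4, so 4 per bar.
D: each chord is 6 beats in 5/4, so 5/6 per bar.
E: each chord is 6 beats in 7/4, so 7/6 per bar.
F: each chord is 3 beats in 5/4, so 5/3 per bar.
Fastest is C at 4 chords/bar.

Passage C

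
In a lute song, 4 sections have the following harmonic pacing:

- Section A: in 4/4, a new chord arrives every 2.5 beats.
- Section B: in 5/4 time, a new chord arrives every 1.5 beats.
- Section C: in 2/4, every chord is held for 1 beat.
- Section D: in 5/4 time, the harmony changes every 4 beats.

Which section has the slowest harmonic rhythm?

A: 4 beats/bar ÷ 2.5 beats/chord = 1.6 chords/bar.
B: 5 beats/bar ÷ 1.5 beats/chord = 10/3 chords/bar.
C: 2 beats/bar ÷ 1 beat/chord = 2 chords/bar.
D: 5 beats/bar ÷ 4 beats/chord = 1.25 chords/bar.
Slowest is D at 1.25 chords/bar.

Section D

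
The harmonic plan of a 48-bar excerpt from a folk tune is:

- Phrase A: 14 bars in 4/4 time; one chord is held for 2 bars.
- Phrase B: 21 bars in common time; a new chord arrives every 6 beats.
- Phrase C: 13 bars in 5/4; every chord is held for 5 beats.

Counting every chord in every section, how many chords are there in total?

A: 14·4 = 56 beats, 56/8 = 7 chords.
B: 21·4 = 84 beats, 84/6 = 14 chords.
C: 13·5 = 65 beats, 65/5 = 13 chords.
Total: 7 + 14 + 13 = 34.

34 chords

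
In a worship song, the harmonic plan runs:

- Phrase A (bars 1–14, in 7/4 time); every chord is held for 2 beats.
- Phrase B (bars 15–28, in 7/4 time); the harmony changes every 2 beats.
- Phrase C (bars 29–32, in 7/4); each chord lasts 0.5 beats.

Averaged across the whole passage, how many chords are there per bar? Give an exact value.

77/16 chords per bar

A: 14 bars of 7 beats is 98 beats; at 2 beats each that's 49 chords.
B: 14 bars of 7 beats is 98 beats; at 2 beats each that's 49 chords.
C: 4 bars of 7 beats is 28 beats; at 0.5 beats each that's 56 chords.
Overall: 154 chords over 32 bars → 154/32 = 77/16 chords per bar.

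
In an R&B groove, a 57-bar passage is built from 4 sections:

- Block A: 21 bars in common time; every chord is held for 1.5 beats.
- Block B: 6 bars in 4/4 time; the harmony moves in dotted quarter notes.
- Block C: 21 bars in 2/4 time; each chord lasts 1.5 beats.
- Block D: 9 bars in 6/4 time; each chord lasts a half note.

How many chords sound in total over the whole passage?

127 chords

A has 84 beats and chords last 1.5 each, so 56 chords.
B has 24 beats and chords last 1.5 each, so 16 chords.
C has 42 beats and chords last 1.5 each, so 28 chords.
D has 54 beats and chords last 2 each, so 27 chords.
Total: 56 + 16 + 28 + 27 = 127.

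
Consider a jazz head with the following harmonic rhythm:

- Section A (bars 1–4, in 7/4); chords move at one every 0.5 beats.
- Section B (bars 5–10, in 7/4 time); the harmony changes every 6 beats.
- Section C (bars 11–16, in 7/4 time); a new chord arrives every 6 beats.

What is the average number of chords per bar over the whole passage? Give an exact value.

4.375 chords per bar

A: 4 bars of 7 beats is 28 beats; at 0.5 beats each that's 56 chords.
B: 6 bars of 7 beats is 42 beats; at 6 beats each that's 7 chords.
C: 6 bars of 7 beats is 42 beats; at 6 beats each that's 7 chords.
Overall: 70 chords over 16 bars → 70/16 = 4.375 chords per bar.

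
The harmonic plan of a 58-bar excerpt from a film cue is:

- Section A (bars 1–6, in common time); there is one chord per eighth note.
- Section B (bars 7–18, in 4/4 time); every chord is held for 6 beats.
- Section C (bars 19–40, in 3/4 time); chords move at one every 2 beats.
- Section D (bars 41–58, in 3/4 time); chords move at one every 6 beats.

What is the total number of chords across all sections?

98 chords

A: 6 bars × 4 beats = 24 beats; 0.5 beats/chord → 48 chords.
B: 12 bars × 4 beats = 48 beats; 6 beats/chord → 8 chords.
C: 22 bars × 3 beats = 66 beats; 2 beats/chord → 33 chords.
D: 18 bars × 3 beats = 54 beats; 6 beats/chord → 9 chords.
Total: 48 + 8 + 33 + 9 = 98.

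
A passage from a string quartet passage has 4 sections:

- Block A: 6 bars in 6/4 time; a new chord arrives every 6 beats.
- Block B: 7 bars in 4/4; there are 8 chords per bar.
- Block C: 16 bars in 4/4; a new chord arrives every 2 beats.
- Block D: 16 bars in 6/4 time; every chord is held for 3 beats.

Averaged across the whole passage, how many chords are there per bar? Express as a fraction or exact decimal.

A: 6 × 6 = 36 beats ÷ 6 = 6 chords.
B: 7 × 4 = 28 beats ÷ 0.5 = 56 chords.
C: 16 × 4 = 64 beats ÷ 2 = 32 chords.
D: 16 × 6 = 96 beats ÷ 3 = 32 chords.
Overall: 126 chords over 45 bars → 126/45 = 2.8 chords per bar.

2.8 chords per bar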